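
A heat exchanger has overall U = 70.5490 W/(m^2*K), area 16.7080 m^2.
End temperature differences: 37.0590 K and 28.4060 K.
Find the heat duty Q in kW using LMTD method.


LMTD = 32.5410 K
Q = 70.5490 * 16.7080 * 32.5410 = 38357.1190 W = 38.3571 kW

38.3571 kW


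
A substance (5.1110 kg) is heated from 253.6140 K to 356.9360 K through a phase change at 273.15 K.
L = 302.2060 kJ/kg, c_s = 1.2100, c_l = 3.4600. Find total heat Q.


Q1 (sensible, solid) = 5.1110 * 1.2100 * 19.5360 = 120.8167 kJ
Q2 (latent) = 5.1110 * 302.2060 = 1544.5749 kJ
Q3 (sensible, liquid) = 5.1110 * 3.4600 * 83.7860 = 1481.6767 kJ
Q_total = 3147.0682 kJ

3147.0682 kJ


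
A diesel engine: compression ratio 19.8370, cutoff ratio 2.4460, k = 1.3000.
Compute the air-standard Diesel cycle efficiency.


r^(k-1) = 2.4504
rc^k = 3.1988
eta = 0.5226 = 52.2646%

52.2646%


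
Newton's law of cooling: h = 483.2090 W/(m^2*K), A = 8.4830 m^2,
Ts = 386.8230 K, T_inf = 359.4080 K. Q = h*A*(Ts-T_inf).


dT = 27.4150 K
Q = 483.2090 * 8.4830 * 27.4150 = 112375.7833 W

112375.7833 W


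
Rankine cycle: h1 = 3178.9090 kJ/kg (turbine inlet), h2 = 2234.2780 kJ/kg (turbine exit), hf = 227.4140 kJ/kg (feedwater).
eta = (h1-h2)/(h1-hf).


W = 944.6310 kJ/kg
Q_in = 2951.4950 kJ/kg
eta = 0.3201 = 32.0052%

eta = 32.0052%


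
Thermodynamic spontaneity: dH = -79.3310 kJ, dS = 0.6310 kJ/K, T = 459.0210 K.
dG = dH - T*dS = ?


T*dS = 459.0210 * 0.6310 = 289.6423 kJ
dG = -79.3310 - 289.6423 = -368.9733 kJ (spontaneous)

dG = -368.9733 kJ, spontaneous


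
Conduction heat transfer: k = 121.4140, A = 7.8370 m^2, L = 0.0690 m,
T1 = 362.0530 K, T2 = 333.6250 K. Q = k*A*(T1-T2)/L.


dT = 28.4280 K
Q = 121.4140 * 7.8370 * 28.4280 / 0.0690 = 392026.8654 W

392026.8654 W


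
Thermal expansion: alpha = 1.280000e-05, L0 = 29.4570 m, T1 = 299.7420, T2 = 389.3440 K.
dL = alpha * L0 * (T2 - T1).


dT = 89.6020 K
dL = 1.280000e-05 * 29.4570 * 89.6020 = 0.033784 m
L_final = 29.490784 m

dL = 0.033784 m


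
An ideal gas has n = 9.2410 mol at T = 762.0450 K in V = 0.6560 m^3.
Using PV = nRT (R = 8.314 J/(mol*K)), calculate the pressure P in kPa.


P = nRT/V = 9.2410 * 8.314 * 762.0450 / 0.6560
= 58547.6689 / 0.6560 = 89249.4953 Pa = 89.2495 kPa

89.2495 kPa


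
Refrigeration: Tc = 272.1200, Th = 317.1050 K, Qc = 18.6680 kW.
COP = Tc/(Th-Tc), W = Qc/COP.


COP = 272.1200 / 44.9850 = 6.0491
W = 18.6680 / 6.0491 = 3.0861 kW

COP = 6.0491, W = 3.0861 kW


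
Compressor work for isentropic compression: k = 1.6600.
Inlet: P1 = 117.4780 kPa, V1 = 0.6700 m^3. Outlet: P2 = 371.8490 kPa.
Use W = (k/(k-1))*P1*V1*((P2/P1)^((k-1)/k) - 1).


(k-1)/k = 0.3976
(P2/P1)^exp = 1.5811
W = 2.5152 * 117.4780 * 0.6700 * (1.5811 - 1) = 115.0385 kJ

115.0385 kJ


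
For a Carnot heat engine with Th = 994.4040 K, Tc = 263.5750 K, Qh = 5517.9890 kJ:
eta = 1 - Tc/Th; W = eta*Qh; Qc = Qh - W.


eta = 1 - 263.5750/994.4040 = 0.7349
W = 0.7349 * 5517.9890 = 4055.4004 kJ
Qc = 5517.9890 - 4055.4004 = 1462.5886 kJ

eta = 73.4942%, W = 4055.4004 kJ, Qc = 1462.5886 kJ


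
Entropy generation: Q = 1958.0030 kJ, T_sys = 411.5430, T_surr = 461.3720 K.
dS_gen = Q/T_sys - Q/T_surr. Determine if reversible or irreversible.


dS_sys = 1958.0030/411.5430 = 4.7577 kJ/K
dS_surr = -1958.0030/461.3720 = -4.2439 kJ/K
dS_gen = 4.7577 - 4.2439 = 0.5138 kJ/K (irreversible)

dS_gen = 0.5138 kJ/K, irreversible


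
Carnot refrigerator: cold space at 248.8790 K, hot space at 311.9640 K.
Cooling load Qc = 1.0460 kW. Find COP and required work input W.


COP = 248.8790 / 63.0850 = 3.9451
W = 1.0460 / 3.9451 = 0.2651 kW

COP = 3.9451, W = 0.2651 kW


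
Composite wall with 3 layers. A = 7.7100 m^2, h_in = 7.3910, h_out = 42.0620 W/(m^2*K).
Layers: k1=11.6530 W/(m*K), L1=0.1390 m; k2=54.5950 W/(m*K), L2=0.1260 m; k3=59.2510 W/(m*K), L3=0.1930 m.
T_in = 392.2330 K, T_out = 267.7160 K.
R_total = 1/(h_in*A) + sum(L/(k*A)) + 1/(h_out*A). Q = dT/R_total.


R_conv_in = 1/(7.3910*7.7100) = 0.0175
R_1 = 0.1390/(11.6530*7.7100) = 0.0015
R_2 = 0.1260/(54.5950*7.7100) = 0.0003
R_3 = 0.1930/(59.2510*7.7100) = 0.0004
R_conv_out = 1/(42.0620*7.7100) = 0.0031
R_total = 0.0229 K/W
Q = 124.5170 / 0.0229 = 5437.1585 W

R_total = 0.0229 K/W, Q = 5437.1585 W


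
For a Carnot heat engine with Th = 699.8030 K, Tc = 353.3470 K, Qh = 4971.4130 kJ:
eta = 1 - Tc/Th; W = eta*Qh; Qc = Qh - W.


eta = 1 - 353.3470/699.8030 = 0.4951
W = 0.4951 * 4971.4130 = 2461.2296 kJ
Qc = 4971.4130 - 2461.2296 = 2510.1834 kJ

eta = 49.5076%, W = 2461.2296 kJ, Qc = 2510.1834 kJ


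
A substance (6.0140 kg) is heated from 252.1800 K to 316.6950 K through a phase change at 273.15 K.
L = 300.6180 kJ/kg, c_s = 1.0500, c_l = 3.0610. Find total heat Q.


Q1 (sensible, solid) = 6.0140 * 1.0500 * 20.9700 = 132.4193 kJ
Q2 (latent) = 6.0140 * 300.6180 = 1807.9167 kJ
Q3 (sensible, liquid) = 6.0140 * 3.0610 * 43.5450 = 801.6135 kJ
Q_total = 2741.9495 kJ

2741.9495 kJ


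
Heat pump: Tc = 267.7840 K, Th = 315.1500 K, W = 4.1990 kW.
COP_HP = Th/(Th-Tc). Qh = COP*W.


COP = 315.1500 / 47.3660 = 6.6535
Qh = 6.6535 * 4.1990 = 27.9381 kW

COP = 6.6535, Qh = 27.9381 kW


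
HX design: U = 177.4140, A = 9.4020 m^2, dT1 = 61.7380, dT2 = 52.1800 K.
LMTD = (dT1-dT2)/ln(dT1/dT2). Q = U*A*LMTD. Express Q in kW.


LMTD = 56.8251 K
Q = 177.4140 * 9.4020 * 56.8251 = 94786.8910 W = 94.7869 kW

94.7869 kW


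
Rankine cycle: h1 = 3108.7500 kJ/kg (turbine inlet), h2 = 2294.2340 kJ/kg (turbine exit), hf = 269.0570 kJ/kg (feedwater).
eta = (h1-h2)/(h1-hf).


W = 814.5160 kJ/kg
Q_in = 2839.6930 kJ/kg
eta = 0.2868 = 28.6832%

eta = 28.6832%


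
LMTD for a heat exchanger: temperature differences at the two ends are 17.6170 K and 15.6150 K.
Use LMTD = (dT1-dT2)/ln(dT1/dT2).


dT1/dT2 = 1.1282
ln(dT1/dT2) = 0.1206
LMTD = 2.0020 / 0.1206 = 16.5959 K

16.5959 K


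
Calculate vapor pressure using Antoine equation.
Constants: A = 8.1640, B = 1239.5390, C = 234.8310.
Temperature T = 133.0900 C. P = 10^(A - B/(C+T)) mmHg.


C+T = 367.9210
B/(C+T) = 3.3690
log10(P) = 8.1640 - 3.3690 = 4.7950
P = 10^4.7950 = 62368.3502 mmHg

62368.3502 mmHg


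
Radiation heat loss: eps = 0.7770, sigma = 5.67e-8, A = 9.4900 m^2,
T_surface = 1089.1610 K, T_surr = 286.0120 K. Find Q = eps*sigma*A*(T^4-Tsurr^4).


T^4 = 1.4072e+12
Tsurr^4 = 6.6917e+09
Q = 0.7770 * 5.67e-8 * 9.4900 * 1.4005e+12 = 585556.1352 W

585556.1352 W


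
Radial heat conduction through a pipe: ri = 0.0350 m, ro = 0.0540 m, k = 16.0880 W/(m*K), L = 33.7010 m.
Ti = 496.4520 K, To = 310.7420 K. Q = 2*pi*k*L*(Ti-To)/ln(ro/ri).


dT = 185.7100 K
ln(ro/ri) = 0.4336
Q = 2*pi*16.0880*33.7010*185.7100 / 0.4336 = 1458930.7867 W

1458930.7867 W


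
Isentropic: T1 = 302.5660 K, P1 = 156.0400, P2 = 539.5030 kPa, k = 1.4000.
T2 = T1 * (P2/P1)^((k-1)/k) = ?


(k-1)/k = 0.2857
(P2/P1)^exp = 1.4254
T2 = 302.5660 * 1.4254 = 431.2717 K

431.2717 K


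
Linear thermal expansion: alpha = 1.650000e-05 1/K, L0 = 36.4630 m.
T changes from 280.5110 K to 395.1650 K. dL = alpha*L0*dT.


dT = 114.6540 K
dL = 1.650000e-05 * 36.4630 * 114.6540 = 0.068980 m
L_final = 36.531980 m

dL = 0.068980 m


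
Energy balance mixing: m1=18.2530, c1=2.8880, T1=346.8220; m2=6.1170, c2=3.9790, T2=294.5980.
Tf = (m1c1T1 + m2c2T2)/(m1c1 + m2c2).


num = 25452.9859
den = 77.0542
Tf = 330.3257 K

330.3257 K


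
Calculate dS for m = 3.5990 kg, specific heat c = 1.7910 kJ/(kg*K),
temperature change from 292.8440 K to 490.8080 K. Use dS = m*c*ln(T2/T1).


T2/T1 = 1.6760
ln(T2/T1) = 0.5164
dS = 3.5990 * 1.7910 * 0.5164 = 3.3287 kJ/K

3.3287 kJ/K


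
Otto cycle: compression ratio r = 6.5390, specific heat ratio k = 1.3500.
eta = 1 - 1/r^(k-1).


r^(k-1) = 1.9294
eta = 1 - 1/1.9294 = 0.4817 = 48.1712%

48.1712%


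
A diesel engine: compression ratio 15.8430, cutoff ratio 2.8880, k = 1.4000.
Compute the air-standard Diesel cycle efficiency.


r^(k-1) = 3.0195
rc^k = 4.4140
eta = 0.5722 = 57.2237%

57.2237%


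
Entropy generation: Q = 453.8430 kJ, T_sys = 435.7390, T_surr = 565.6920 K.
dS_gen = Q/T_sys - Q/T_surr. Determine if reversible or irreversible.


dS_sys = 453.8430/435.7390 = 1.0415 kJ/K
dS_surr = -453.8430/565.6920 = -0.8023 kJ/K
dS_gen = 1.0415 - 0.8023 = 0.2393 kJ/K (irreversible)

dS_gen = 0.2393 kJ/K, irreversible


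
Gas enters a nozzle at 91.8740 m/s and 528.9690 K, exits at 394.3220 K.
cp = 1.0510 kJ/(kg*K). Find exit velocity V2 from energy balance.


dT = 134.6470 K
2*cp*1000*dT = 283027.9940
V1^2 = 8440.8319
V2 = sqrt(291468.8259) = 539.8785 m/s

539.8785 m/s


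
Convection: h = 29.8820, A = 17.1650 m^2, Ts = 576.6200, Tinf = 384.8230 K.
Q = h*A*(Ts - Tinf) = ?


dT = 191.7970 K
Q = 29.8820 * 17.1650 * 191.7970 = 98377.3861 W

98377.3861 W


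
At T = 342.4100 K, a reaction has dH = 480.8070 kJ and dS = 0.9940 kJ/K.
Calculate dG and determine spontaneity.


T*dS = 342.4100 * 0.9940 = 340.3555 kJ
dG = 480.8070 - 340.3555 = 140.4515 kJ (non-spontaneous)

dG = 140.4515 kJ, non-spontaneous


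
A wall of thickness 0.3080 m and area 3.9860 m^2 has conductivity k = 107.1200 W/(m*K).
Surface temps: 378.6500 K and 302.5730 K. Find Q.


dT = 76.0770 K
Q = 107.1200 * 3.9860 * 76.0770 / 0.3080 = 105465.5253 W

105465.5253 W


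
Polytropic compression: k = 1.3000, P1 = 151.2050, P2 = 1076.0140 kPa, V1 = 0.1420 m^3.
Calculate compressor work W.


(k-1)/k = 0.2308
(P2/P1)^exp = 1.5728
W = 4.3333 * 151.2050 * 0.1420 * (1.5728 - 1) = 53.2942 kJ

53.2942 kJ


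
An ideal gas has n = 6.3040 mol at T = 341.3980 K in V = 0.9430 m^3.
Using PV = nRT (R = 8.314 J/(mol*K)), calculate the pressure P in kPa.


P = nRT/V = 6.3040 * 8.314 * 341.3980 / 0.9430
= 17893.1663 / 0.9430 = 18974.7256 Pa = 18.9747 kPa

18.9747 kPa


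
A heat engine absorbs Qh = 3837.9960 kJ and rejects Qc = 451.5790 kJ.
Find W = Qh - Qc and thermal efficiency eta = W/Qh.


W = 3837.9960 - 451.5790 = 3386.4170 kJ
eta = 3386.4170 / 3837.9960 = 0.8823 = 88.2340%

W = 3386.4170 kJ, eta = 88.2340%


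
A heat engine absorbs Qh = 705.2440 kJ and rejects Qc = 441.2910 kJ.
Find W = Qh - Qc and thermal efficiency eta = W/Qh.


W = 705.2440 - 441.2910 = 263.9530 kJ
eta = 263.9530 / 705.2440 = 0.3743 = 37.4272%

W = 263.9530 kJ, eta = 37.4272%


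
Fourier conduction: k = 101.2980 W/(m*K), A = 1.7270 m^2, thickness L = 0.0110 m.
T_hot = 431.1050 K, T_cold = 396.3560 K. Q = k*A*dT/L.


dT = 34.7490 K
Q = 101.2980 * 1.7270 * 34.7490 / 0.0110 = 552640.6597 W

552640.6597 W


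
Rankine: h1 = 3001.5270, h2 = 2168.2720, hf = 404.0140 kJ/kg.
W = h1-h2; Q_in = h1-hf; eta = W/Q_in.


W = 833.2550 kJ/kg
Q_in = 2597.5130 kJ/kg
eta = 0.3208 = 32.0790%

eta = 32.0790%


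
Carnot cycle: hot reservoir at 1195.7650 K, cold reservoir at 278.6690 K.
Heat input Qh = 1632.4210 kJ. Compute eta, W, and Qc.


eta = 1 - 278.6690/1195.7650 = 0.7670
W = 0.7670 * 1632.4210 = 1251.9908 kJ
Qc = 1632.4210 - 1251.9908 = 380.4302 kJ

eta = 76.6953%, W = 1251.9908 kJ, Qc = 380.4302 kJ


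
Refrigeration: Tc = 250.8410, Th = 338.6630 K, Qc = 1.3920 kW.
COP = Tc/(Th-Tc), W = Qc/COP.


COP = 250.8410 / 87.8220 = 2.8562
W = 1.3920 / 2.8562 = 0.4874 kW

COP = 2.8562, W = 0.4874 kW


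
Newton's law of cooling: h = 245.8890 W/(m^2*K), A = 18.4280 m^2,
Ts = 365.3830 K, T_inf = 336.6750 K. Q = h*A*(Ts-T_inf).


dT = 28.7080 K
Q = 245.8890 * 18.4280 * 28.7080 = 130082.9095 W

130082.9095 W


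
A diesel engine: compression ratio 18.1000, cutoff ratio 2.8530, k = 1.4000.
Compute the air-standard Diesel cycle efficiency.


r^(k-1) = 3.1847
rc^k = 4.3393
eta = 0.5958 = 59.5811%

59.5811%


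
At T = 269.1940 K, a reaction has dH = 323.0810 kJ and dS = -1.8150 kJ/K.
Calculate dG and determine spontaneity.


T*dS = 269.1940 * -1.8150 = -488.5871 kJ
dG = 323.0810 + 488.5871 = 811.6681 kJ (non-spontaneous)

dG = 811.6681 kJ, non-spontaneous


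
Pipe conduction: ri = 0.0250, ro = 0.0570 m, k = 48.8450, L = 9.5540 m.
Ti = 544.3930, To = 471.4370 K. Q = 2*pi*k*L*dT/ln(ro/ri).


dT = 72.9560 K
ln(ro/ri) = 0.8242
Q = 2*pi*48.8450*9.5540*72.9560 / 0.8242 = 259553.3052 W

259553.3052 W


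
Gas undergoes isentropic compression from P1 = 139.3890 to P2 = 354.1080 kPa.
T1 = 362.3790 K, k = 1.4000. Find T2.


(k-1)/k = 0.2857
(P2/P1)^exp = 1.3052
T2 = 362.3790 * 1.3052 = 472.9887 K

472.9887 K


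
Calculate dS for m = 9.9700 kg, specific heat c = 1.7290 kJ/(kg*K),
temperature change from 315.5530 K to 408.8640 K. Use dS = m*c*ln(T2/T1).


T2/T1 = 1.2957
ln(T2/T1) = 0.2591
dS = 9.9700 * 1.7290 * 0.2591 = 4.4656 kJ/K

4.4656 kJ/K


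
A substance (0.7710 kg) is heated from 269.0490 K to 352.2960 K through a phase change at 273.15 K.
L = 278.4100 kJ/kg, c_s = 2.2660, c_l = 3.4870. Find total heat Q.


Q1 (sensible, solid) = 0.7710 * 2.2660 * 4.1010 = 7.1648 kJ
Q2 (latent) = 0.7710 * 278.4100 = 214.6541 kJ
Q3 (sensible, liquid) = 0.7710 * 3.4870 * 79.1460 = 212.7822 kJ
Q_total = 434.6011 kJ

434.6011 kJ


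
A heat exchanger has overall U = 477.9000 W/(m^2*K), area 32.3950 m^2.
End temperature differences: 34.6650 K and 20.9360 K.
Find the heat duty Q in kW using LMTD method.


LMTD = 27.2260 K
Q = 477.9000 * 32.3950 * 27.2260 = 421501.4608 W = 421.5015 kW

421.5015 kW


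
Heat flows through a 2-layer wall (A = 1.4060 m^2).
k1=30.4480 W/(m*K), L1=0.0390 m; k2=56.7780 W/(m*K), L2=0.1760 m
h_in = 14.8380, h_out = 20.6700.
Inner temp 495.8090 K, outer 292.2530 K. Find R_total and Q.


R_conv_in = 1/(14.8380*1.4060) = 0.0479
R_1 = 0.0390/(30.4480*1.4060) = 0.0009
R_2 = 0.1760/(56.7780*1.4060) = 0.0022
R_conv_out = 1/(20.6700*1.4060) = 0.0344
R_total = 0.0855 K/W
Q = 203.5560 / 0.0855 = 2381.9313 W

R_total = 0.0855 K/W, Q = 2381.9313 W


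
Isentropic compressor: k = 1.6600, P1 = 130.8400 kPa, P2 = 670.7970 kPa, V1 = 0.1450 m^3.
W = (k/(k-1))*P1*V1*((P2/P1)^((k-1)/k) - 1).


(k-1)/k = 0.3976
(P2/P1)^exp = 1.9153
W = 2.5152 * 130.8400 * 0.1450 * (1.9153 - 1) = 43.6738 kJ

43.6738 kJ


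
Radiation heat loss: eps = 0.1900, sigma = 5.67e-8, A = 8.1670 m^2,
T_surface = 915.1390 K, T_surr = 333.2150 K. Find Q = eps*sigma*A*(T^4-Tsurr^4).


T^4 = 7.0137e+11
Tsurr^4 = 1.2328e+10
Q = 0.1900 * 5.67e-8 * 8.1670 * 6.8904e+11 = 60624.1831 W

60624.1831 W


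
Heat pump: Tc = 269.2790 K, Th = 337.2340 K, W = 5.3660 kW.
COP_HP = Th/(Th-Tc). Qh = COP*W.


COP = 337.2340 / 67.9550 = 4.9626
Qh = 4.9626 * 5.3660 = 26.6294 kW

COP = 4.9626, Qh = 26.6294 kW


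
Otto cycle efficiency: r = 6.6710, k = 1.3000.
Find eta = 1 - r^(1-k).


r^(k-1) = 1.7671
eta = 1 - 1/1.7671 = 0.4341 = 43.4096%

43.4096%


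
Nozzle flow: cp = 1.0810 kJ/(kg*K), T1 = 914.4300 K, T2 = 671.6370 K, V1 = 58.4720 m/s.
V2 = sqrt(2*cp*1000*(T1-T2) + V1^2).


dT = 242.7930 K
2*cp*1000*dT = 524918.4660
V1^2 = 3418.9748
V2 = sqrt(528337.4408) = 726.8682 m/s

726.8682 m/s


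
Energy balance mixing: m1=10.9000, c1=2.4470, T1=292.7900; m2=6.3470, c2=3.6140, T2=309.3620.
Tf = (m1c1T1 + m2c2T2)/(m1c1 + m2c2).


num = 14905.5462
den = 49.6104
Tf = 300.4523 K

300.4523 K


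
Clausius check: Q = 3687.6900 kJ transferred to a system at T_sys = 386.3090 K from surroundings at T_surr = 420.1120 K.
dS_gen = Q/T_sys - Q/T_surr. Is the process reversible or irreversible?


dS_sys = 3687.6900/386.3090 = 9.5460 kJ/K
dS_surr = -3687.6900/420.1120 = -8.7779 kJ/K
dS_gen = 9.5460 - 8.7779 = 0.7681 kJ/K (irreversible)

dS_gen = 0.7681 kJ/K, irreversible


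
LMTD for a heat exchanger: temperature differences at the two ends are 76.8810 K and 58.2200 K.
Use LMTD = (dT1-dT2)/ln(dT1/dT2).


dT1/dT2 = 1.3205
ln(dT1/dT2) = 0.2780
LMTD = 18.6610 / 0.2780 = 67.1187 K

67.1187 K


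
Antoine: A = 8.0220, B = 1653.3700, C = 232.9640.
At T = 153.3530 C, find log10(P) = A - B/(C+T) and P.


C+T = 386.3170
B/(C+T) = 4.2798
log10(P) = 8.0220 - 4.2798 = 3.7422
P = 10^3.7422 = 5522.9716 mmHg

5522.9716 mmHg


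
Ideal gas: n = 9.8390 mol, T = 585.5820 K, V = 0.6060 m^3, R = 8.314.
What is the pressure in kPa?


P = nRT/V = 9.8390 * 8.314 * 585.5820 / 0.6060
= 47901.4544 / 0.6060 = 79045.3042 Pa = 79.0453 kPa

79.0453 kPa


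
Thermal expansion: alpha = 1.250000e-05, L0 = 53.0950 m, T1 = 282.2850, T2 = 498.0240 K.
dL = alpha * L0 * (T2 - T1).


dT = 215.7390 K
dL = 1.250000e-05 * 53.0950 * 215.7390 = 0.143183 m
L_final = 53.238183 m

dL = 0.143183 m


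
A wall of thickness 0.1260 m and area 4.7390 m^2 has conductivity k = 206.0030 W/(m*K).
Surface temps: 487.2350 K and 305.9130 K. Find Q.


dT = 181.3220 K
Q = 206.0030 * 4.7390 * 181.3220 / 0.1260 = 1404883.1683 W

1404883.1683 W


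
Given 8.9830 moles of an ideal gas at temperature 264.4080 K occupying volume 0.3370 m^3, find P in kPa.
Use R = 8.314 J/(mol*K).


P = nRT/V = 8.9830 * 8.314 * 264.4080 / 0.3370
= 19747.2221 / 0.3370 = 58597.0982 Pa = 58.5971 kPa

58.5971 kPa


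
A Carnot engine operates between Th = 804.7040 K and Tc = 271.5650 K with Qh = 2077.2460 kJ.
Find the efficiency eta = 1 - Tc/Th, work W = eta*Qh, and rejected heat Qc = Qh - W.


eta = 1 - 271.5650/804.7040 = 0.6625
W = 0.6625 * 2077.2460 = 1376.2338 kJ
Qc = 2077.2460 - 1376.2338 = 701.0122 kJ

eta = 66.2528%, W = 1376.2338 kJ, Qc = 701.0122 kJ


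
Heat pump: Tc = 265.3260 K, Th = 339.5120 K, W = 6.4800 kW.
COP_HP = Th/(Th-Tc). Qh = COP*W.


COP = 339.5120 / 74.1860 = 4.5765
Qh = 4.5765 * 6.4800 = 29.6557 kW

COP = 4.5765, Qh = 29.6557 kW


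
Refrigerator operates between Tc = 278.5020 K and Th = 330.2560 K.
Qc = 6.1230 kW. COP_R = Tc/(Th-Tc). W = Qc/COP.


COP = 278.5020 / 51.7540 = 5.3813
W = 6.1230 / 5.3813 = 1.1378 kW

COP = 5.3813, W = 1.1378 kW


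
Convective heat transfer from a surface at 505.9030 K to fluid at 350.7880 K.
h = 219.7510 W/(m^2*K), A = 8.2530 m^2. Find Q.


dT = 155.1150 K
Q = 219.7510 * 8.2530 * 155.1150 = 281317.3400 W

281317.3400 W


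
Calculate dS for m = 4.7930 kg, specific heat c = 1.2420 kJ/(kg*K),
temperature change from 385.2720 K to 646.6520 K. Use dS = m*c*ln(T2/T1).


T2/T1 = 1.6784
ln(T2/T1) = 0.5179
dS = 4.7930 * 1.2420 * 0.5179 = 3.0828 kJ/K

3.0828 kJ/K


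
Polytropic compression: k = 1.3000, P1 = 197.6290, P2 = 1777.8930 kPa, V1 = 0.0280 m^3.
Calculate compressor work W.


(k-1)/k = 0.2308
(P2/P1)^exp = 1.6602
W = 4.3333 * 197.6290 * 0.0280 * (1.6602 - 1) = 15.8315 kJ

15.8315 kJ


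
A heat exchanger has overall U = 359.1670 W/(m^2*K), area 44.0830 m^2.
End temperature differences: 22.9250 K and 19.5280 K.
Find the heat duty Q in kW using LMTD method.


LMTD = 21.1811 K
Q = 359.1670 * 44.0830 * 21.1811 = 335364.0207 W = 335.3640 kW

335.3640 kW


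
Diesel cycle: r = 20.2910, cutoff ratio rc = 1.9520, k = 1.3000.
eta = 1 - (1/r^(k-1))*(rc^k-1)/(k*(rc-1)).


r^(k-1) = 2.4671
rc^k = 2.3857
eta = 0.5462 = 54.6151%

54.6151%


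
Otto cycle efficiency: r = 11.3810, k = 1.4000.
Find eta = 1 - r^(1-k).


r^(k-1) = 2.6453
eta = 1 - 1/2.6453 = 0.6220 = 62.1969%

62.1969%


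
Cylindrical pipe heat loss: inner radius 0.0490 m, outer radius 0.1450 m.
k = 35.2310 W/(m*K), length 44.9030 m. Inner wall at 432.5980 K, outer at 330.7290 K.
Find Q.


dT = 101.8690 K
ln(ro/ri) = 1.0849
Q = 2*pi*35.2310*44.9030*101.8690 / 1.0849 = 933312.6412 W

933312.6412 W


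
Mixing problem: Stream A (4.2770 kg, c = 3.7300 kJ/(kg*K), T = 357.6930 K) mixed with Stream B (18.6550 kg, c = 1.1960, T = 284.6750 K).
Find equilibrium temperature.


num = 12057.8436
den = 38.2646
Tf = 315.1175 K

315.1175 K


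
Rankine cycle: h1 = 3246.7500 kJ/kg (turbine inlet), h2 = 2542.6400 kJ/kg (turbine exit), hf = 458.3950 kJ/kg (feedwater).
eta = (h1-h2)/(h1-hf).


W = 704.1100 kJ/kg
Q_in = 2788.3550 kJ/kg
eta = 0.2525 = 25.2518%

eta = 25.2518%


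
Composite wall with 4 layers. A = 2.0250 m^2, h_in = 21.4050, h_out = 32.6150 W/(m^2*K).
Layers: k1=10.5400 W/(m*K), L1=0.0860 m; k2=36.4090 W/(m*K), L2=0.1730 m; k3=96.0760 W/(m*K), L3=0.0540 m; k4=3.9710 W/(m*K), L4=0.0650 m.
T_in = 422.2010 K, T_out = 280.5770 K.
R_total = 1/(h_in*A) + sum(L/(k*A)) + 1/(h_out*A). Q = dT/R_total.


R_conv_in = 1/(21.4050*2.0250) = 0.0231
R_1 = 0.0860/(10.5400*2.0250) = 0.0040
R_2 = 0.1730/(36.4090*2.0250) = 0.0023
R_3 = 0.0540/(96.0760*2.0250) = 0.0003
R_4 = 0.0650/(3.9710*2.0250) = 0.0081
R_conv_out = 1/(32.6150*2.0250) = 0.0151
R_total = 0.0529 K/W
Q = 141.6240 / 0.0529 = 2674.7556 W

R_total = 0.0529 K/W, Q = 2674.7556 W


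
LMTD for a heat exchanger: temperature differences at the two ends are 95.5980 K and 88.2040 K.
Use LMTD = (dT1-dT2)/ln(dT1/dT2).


dT1/dT2 = 1.0838
ln(dT1/dT2) = 0.0805
LMTD = 7.3940 / 0.0805 = 91.8514 K

91.8514 K


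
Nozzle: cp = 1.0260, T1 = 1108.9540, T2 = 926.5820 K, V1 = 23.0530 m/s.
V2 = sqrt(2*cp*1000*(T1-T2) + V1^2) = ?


dT = 182.3720 K
2*cp*1000*dT = 374227.3440
V1^2 = 531.4408
V2 = sqrt(374758.7848) = 612.1755 m/s

612.1755 m/s


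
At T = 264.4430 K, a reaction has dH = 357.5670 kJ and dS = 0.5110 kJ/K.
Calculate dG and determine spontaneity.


T*dS = 264.4430 * 0.5110 = 135.1304 kJ
dG = 357.5670 - 135.1304 = 222.4366 kJ (non-spontaneous)

dG = 222.4366 kJ, non-spontaneous


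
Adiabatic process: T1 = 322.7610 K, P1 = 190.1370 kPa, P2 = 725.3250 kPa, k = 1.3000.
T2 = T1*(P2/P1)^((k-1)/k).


(k-1)/k = 0.2308
(P2/P1)^exp = 1.3620
T2 = 322.7610 * 1.3620 = 439.6079 K

439.6079 K


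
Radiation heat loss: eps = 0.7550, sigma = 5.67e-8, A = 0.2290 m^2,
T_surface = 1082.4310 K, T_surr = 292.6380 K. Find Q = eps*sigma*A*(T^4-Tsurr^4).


T^4 = 1.3728e+12
Tsurr^4 = 7.3337e+09
Q = 0.7550 * 5.67e-8 * 0.2290 * 1.3654e+12 = 13385.6684 W

13385.6684 W


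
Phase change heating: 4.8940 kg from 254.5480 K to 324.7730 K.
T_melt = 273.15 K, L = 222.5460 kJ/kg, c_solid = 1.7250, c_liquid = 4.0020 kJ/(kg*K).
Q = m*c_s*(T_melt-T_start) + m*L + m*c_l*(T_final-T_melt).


Q1 (sensible, solid) = 4.8940 * 1.7250 * 18.6020 = 157.0409 kJ
Q2 (latent) = 4.8940 * 222.5460 = 1089.1401 kJ
Q3 (sensible, liquid) = 4.8940 * 4.0020 * 51.6230 = 1011.0771 kJ
Q_total = 2257.2581 kJ

2257.2581 kJ


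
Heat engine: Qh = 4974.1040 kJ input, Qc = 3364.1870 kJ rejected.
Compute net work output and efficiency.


W = 4974.1040 - 3364.1870 = 1609.9170 kJ
eta = 1609.9170 / 4974.1040 = 0.3237 = 32.3660%

W = 1609.9170 kJ, eta = 32.3660%


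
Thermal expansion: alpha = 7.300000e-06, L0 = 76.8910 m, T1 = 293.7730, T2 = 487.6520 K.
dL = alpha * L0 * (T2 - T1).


dT = 193.8790 K
dL = 7.300000e-06 * 76.8910 * 193.8790 = 0.108825 m
L_final = 76.999825 m

dL = 0.108825 m


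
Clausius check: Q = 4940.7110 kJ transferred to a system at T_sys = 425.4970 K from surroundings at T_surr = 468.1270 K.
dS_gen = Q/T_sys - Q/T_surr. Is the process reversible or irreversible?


dS_sys = 4940.7110/425.4970 = 11.6116 kJ/K
dS_surr = -4940.7110/468.1270 = -10.5542 kJ/K
dS_gen = 11.6116 - 10.5542 = 1.0574 kJ/K (irreversible)

dS_gen = 1.0574 kJ/K, irreversible


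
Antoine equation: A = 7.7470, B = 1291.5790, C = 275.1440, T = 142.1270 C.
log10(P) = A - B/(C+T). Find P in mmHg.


C+T = 417.2710
B/(C+T) = 3.0953
log10(P) = 7.7470 - 3.0953 = 4.6517
P = 10^4.6517 = 44843.5332 mmHg

44843.5332 mmHg


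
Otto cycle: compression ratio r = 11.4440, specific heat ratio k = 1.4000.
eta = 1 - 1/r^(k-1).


r^(k-1) = 2.6511
eta = 1 - 1/2.6511 = 0.6228 = 62.2802%

62.2802%


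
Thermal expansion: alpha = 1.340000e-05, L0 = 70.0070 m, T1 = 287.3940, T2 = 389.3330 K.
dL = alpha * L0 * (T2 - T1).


dT = 101.9390 K
dL = 1.340000e-05 * 70.0070 * 101.9390 = 0.095628 m
L_final = 70.102628 m

dL = 0.095628 m


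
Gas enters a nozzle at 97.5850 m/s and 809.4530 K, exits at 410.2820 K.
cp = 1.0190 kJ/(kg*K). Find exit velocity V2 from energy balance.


dT = 399.1710 K
2*cp*1000*dT = 813510.4980
V1^2 = 9522.8322
V2 = sqrt(823033.3302) = 907.2118 m/s

907.2118 m/s


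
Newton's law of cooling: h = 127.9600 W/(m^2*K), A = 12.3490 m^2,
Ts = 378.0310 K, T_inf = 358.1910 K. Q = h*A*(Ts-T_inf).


dT = 19.8400 K
Q = 127.9600 * 12.3490 * 19.8400 = 31350.7323 W

31350.7323 W


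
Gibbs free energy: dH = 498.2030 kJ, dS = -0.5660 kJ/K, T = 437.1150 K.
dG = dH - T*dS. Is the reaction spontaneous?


T*dS = 437.1150 * -0.5660 = -247.4071 kJ
dG = 498.2030 + 247.4071 = 745.6101 kJ (non-spontaneous)

dG = 745.6101 kJ, non-spontaneous


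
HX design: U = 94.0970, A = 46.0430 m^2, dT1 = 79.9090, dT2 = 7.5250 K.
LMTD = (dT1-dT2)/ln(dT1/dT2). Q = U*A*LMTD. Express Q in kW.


LMTD = 30.6367 K
Q = 94.0970 * 46.0430 * 30.6367 = 132733.6899 W = 132.7337 kW

132.7337 kW


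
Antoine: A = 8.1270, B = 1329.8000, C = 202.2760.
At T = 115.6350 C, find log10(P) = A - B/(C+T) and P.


C+T = 317.9110
B/(C+T) = 4.1829
log10(P) = 8.1270 - 4.1829 = 3.9441
P = 10^3.9441 = 8791.6077 mmHg

8791.6077 mmHg


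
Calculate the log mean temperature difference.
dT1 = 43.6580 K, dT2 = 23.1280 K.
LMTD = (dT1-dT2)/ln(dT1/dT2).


dT1/dT2 = 1.8877
ln(dT1/dT2) = 0.6353
LMTD = 20.5300 / 0.6353 = 32.3133 K

32.3133 K


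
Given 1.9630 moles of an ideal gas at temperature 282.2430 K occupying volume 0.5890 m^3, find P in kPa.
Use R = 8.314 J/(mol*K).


P = nRT/V = 1.9630 * 8.314 * 282.2430 / 0.5890
= 4606.3136 / 0.5890 = 7820.5663 Pa = 7.8206 kPa

7.8206 kPa


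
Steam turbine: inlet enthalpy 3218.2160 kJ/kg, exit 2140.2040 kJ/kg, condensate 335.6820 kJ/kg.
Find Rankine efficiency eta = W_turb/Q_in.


W = 1078.0120 kJ/kg
Q_in = 2882.5340 kJ/kg
eta = 0.3740 = 37.3981%

eta = 37.3981%


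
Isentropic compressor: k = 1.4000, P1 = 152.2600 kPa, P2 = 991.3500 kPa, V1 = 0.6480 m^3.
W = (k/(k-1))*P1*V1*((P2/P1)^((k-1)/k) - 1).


(k-1)/k = 0.2857
(P2/P1)^exp = 1.7079
W = 3.5000 * 152.2600 * 0.6480 * (1.7079 - 1) = 244.4648 kJ

244.4648 kJ


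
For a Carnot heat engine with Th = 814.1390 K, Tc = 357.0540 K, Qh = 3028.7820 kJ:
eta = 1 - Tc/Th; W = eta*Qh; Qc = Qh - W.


eta = 1 - 357.0540/814.1390 = 0.5614
W = 0.5614 * 3028.7820 = 1700.4600 kJ
Qc = 3028.7820 - 1700.4600 = 1328.3220 kJ

eta = 56.1434%, W = 1700.4600 kJ, Qc = 1328.3220 kJ


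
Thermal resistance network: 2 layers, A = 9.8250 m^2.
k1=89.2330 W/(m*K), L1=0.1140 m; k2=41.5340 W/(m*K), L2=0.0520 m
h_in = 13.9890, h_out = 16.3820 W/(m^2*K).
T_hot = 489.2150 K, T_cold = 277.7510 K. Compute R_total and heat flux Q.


R_conv_in = 1/(13.9890*9.8250) = 0.0073
R_1 = 0.1140/(89.2330*9.8250) = 0.0001
R_2 = 0.0520/(41.5340*9.8250) = 0.0001
R_conv_out = 1/(16.3820*9.8250) = 0.0062
R_total = 0.0137 K/W
Q = 211.4640 / 0.0137 = 15383.3977 W

R_total = 0.0137 K/W, Q = 15383.3977 W


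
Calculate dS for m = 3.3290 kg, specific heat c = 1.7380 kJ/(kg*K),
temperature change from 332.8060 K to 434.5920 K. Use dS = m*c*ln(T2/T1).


T2/T1 = 1.3058
ln(T2/T1) = 0.2668
dS = 3.3290 * 1.7380 * 0.2668 = 1.5439 kJ/K

1.5439 kJ/K


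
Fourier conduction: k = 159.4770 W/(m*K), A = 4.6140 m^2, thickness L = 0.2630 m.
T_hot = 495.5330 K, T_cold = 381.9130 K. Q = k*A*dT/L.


dT = 113.6200 K
Q = 159.4770 * 4.6140 * 113.6200 / 0.2630 = 317888.4026 W

317888.4026 W


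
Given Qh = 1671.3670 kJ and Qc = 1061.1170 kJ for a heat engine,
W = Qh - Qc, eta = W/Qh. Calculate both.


W = 1671.3670 - 1061.1170 = 610.2500 kJ
eta = 610.2500 / 1671.3670 = 0.3651 = 36.5120%

W = 610.2500 kJ, eta = 36.5120%


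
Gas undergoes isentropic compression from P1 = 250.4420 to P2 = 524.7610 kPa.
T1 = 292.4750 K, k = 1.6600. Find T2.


(k-1)/k = 0.3976
(P2/P1)^exp = 1.3419
T2 = 292.4750 * 1.3419 = 392.4790 K

392.4790 K


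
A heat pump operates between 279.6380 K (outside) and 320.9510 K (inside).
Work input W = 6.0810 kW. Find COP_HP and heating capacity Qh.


COP = 320.9510 / 41.3130 = 7.7688
Qh = 7.7688 * 6.0810 = 47.2419 kW

COP = 7.7688, Qh = 47.2419 kW


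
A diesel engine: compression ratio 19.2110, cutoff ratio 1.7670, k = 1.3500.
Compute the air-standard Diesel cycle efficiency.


r^(k-1) = 2.8135
rc^k = 2.1566
eta = 0.6030 = 60.2981%

60.2981%


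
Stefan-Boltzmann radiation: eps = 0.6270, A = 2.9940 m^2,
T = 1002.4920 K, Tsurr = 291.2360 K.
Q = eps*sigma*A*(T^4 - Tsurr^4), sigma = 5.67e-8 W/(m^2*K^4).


T^4 = 1.0100e+12
Tsurr^4 = 7.1942e+09
Q = 0.6270 * 5.67e-8 * 2.9940 * 1.0028e+12 = 106738.6128 W

106738.6128 W


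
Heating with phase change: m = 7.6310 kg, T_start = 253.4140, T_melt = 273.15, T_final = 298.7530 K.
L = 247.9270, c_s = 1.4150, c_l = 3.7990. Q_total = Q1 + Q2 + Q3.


Q1 (sensible, solid) = 7.6310 * 1.4150 * 19.7360 = 213.1067 kJ
Q2 (latent) = 7.6310 * 247.9270 = 1891.9309 kJ
Q3 (sensible, liquid) = 7.6310 * 3.7990 * 25.6030 = 742.2353 kJ
Q_total = 2847.2729 kJ

2847.2729 kJ


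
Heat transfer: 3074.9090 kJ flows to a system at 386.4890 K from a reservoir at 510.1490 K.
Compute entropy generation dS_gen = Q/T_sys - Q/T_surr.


dS_sys = 3074.9090/386.4890 = 7.9560 kJ/K
dS_surr = -3074.9090/510.1490 = -6.0275 kJ/K
dS_gen = 7.9560 - 6.0275 = 1.9285 kJ/K (irreversible)

dS_gen = 1.9285 kJ/K, irreversible


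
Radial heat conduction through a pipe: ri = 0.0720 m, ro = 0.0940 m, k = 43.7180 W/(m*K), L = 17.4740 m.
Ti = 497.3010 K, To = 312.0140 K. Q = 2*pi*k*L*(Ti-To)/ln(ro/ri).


dT = 185.2870 K
ln(ro/ri) = 0.2666
Q = 2*pi*43.7180*17.4740*185.2870 / 0.2666 = 3335574.1524 W

3335574.1524 W


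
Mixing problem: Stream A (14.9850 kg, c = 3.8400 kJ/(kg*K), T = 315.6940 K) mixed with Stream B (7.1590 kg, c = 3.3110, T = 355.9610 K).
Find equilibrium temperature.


num = 26603.2938
den = 81.2458
Tf = 327.4419 K

327.4419 K


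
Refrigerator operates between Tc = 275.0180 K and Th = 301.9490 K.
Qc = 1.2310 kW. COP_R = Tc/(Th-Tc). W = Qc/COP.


COP = 275.0180 / 26.9310 = 10.2119
W = 1.2310 / 10.2119 = 0.1205 kW

COP = 10.2119, W = 0.1205 kW


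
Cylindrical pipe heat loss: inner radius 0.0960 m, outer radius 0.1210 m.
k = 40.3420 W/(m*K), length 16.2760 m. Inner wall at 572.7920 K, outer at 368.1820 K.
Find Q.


dT = 204.6100 K
ln(ro/ri) = 0.2314
Q = 2*pi*40.3420*16.2760*204.6100 / 0.2314 = 3647279.0482 W

3647279.0482 W


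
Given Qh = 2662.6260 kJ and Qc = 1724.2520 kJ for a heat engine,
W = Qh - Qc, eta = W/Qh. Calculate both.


W = 2662.6260 - 1724.2520 = 938.3740 kJ
eta = 938.3740 / 2662.6260 = 0.3524 = 35.2424%

W = 938.3740 kJ, eta = 35.2424%


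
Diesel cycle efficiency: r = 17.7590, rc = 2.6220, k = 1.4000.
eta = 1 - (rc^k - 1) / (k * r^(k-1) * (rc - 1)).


r^(k-1) = 3.1606
rc^k = 3.8555
eta = 0.6021 = 60.2129%

60.2129%


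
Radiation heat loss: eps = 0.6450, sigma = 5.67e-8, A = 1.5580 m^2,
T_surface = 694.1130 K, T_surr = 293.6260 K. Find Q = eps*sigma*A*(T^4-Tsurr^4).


T^4 = 2.3212e+11
Tsurr^4 = 7.4332e+09
Q = 0.6450 * 5.67e-8 * 1.5580 * 2.2469e+11 = 12802.5398 W

12802.5398 W


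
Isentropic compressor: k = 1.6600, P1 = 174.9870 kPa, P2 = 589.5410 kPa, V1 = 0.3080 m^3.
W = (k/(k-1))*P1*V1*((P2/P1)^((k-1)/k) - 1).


(k-1)/k = 0.3976
(P2/P1)^exp = 1.6208
W = 2.5152 * 174.9870 * 0.3080 * (1.6208 - 1) = 84.1549 kJ

84.1549 kJ


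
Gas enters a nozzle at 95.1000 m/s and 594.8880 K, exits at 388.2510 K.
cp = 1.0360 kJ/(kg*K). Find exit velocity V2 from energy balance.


dT = 206.6370 K
2*cp*1000*dT = 428151.8640
V1^2 = 9044.0100
V2 = sqrt(437195.8740) = 661.2079 m/s

661.2079 m/s


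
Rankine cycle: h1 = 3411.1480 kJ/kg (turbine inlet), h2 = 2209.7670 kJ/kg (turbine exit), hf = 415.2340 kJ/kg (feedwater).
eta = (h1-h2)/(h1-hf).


W = 1201.3810 kJ/kg
Q_in = 2995.9140 kJ/kg
eta = 0.4010 = 40.1007%

eta = 40.1007%


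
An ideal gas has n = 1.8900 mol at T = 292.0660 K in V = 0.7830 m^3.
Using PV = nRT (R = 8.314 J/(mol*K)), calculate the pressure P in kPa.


P = nRT/V = 1.8900 * 8.314 * 292.0660 / 0.7830
= 4589.3674 / 0.7830 = 5861.2611 Pa = 5.8613 kPa

5.8613 kPa


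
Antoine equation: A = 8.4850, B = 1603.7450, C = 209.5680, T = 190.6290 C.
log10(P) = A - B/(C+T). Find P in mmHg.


C+T = 400.1970
B/(C+T) = 4.0074
log10(P) = 8.4850 - 4.0074 = 4.4776
P = 10^4.4776 = 30033.8591 mmHg

30033.8591 mmHg


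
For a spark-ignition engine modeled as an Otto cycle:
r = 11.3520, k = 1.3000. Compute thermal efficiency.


r^(k-1) = 2.0726
eta = 1 - 1/2.0726 = 0.5175 = 51.7521%

51.7521%


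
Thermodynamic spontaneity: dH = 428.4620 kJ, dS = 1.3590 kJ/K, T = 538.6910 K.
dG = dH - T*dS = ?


T*dS = 538.6910 * 1.3590 = 732.0811 kJ
dG = 428.4620 - 732.0811 = -303.6191 kJ (spontaneous)

dG = -303.6191 kJ, spontaneous


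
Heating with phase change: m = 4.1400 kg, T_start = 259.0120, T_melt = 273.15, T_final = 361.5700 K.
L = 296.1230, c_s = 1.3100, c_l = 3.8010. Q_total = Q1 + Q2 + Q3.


Q1 (sensible, solid) = 4.1400 * 1.3100 * 14.1380 = 76.6760 kJ
Q2 (latent) = 4.1400 * 296.1230 = 1225.9492 kJ
Q3 (sensible, liquid) = 4.1400 * 3.8010 * 88.4200 = 1391.3895 kJ
Q_total = 2694.0147 kJ

2694.0147 kJ


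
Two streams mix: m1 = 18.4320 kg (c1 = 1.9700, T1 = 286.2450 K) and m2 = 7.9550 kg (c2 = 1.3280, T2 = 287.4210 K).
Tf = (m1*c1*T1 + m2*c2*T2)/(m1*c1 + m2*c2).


num = 13430.2381
den = 46.8753
Tf = 286.5100 K

286.5100 K


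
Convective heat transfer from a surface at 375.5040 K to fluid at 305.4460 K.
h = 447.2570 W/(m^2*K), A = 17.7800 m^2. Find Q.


dT = 70.0580 K
Q = 447.2570 * 17.7800 * 70.0580 = 557117.2915 W

557117.2915 W


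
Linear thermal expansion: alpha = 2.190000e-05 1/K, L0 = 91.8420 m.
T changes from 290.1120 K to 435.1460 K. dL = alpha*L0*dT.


dT = 145.0340 K
dL = 2.190000e-05 * 91.8420 * 145.0340 = 0.291713 m
L_final = 92.133713 m

dL = 0.291713 m


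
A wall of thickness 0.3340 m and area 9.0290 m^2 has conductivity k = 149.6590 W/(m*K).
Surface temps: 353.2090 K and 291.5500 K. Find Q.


dT = 61.6590 K
Q = 149.6590 * 9.0290 * 61.6590 / 0.3340 = 249455.1660 W

249455.1660 W


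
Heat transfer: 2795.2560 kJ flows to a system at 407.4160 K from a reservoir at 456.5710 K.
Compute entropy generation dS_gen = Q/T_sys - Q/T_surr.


dS_sys = 2795.2560/407.4160 = 6.8609 kJ/K
dS_surr = -2795.2560/456.5710 = -6.1223 kJ/K
dS_gen = 6.8609 - 6.1223 = 0.7387 kJ/K (irreversible)

dS_gen = 0.7387 kJ/K, irreversible


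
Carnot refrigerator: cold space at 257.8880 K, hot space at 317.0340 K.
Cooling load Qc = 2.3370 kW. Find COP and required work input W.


COP = 257.8880 / 59.1460 = 4.3602
W = 2.3370 / 4.3602 = 0.5360 kW

COP = 4.3602, W = 0.5360 kW


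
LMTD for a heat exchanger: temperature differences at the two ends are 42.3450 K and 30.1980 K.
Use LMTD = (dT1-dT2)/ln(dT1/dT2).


dT1/dT2 = 1.4022
ln(dT1/dT2) = 0.3381
LMTD = 12.1470 / 0.3381 = 35.9299 K

35.9299 K


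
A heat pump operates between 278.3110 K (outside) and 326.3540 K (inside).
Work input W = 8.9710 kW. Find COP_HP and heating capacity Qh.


COP = 326.3540 / 48.0430 = 6.7930
Qh = 6.7930 * 8.9710 = 60.9396 kW

COP = 6.7930, Qh = 60.9396 kW


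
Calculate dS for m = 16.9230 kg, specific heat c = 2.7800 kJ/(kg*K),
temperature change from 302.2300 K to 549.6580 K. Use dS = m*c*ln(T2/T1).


T2/T1 = 1.8187
ln(T2/T1) = 0.5981
dS = 16.9230 * 2.7800 * 0.5981 = 28.1386 kJ/K

28.1386 kJ/K


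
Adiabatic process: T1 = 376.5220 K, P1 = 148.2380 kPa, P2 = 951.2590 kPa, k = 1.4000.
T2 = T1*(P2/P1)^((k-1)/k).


(k-1)/k = 0.2857
(P2/P1)^exp = 1.7009
T2 = 376.5220 * 1.7009 = 640.4109 K

640.4109 K


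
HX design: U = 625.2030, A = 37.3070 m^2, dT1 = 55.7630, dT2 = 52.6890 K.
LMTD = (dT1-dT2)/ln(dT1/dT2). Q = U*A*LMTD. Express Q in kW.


LMTD = 54.2115 K
Q = 625.2030 * 37.3070 * 54.2115 = 1264452.7503 W = 1264.4528 kW

1264.4528 kW


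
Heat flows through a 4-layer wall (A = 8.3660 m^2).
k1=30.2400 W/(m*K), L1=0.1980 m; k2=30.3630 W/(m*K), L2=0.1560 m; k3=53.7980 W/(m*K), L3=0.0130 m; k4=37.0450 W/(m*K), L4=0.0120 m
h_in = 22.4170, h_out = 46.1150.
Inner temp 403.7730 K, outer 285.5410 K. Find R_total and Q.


R_conv_in = 1/(22.4170*8.3660) = 0.0053
R_1 = 0.1980/(30.2400*8.3660) = 0.0008
R_2 = 0.1560/(30.3630*8.3660) = 0.0006
R_3 = 0.0130/(53.7980*8.3660) = 2.8884e-05
R_4 = 0.0120/(37.0450*8.3660) = 3.8720e-05
R_conv_out = 1/(46.1150*8.3660) = 0.0026
R_total = 0.0094 K/W
Q = 118.2320 / 0.0094 = 12593.1579 W

R_total = 0.0094 K/W, Q = 12593.1579 W


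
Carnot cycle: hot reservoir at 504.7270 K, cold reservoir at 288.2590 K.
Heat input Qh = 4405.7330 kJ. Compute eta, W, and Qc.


eta = 1 - 288.2590/504.7270 = 0.4289
W = 0.4289 * 4405.7330 = 1889.5367 kJ
Qc = 4405.7330 - 1889.5367 = 2516.1963 kJ

eta = 42.8881%, W = 1889.5367 kJ, Qc = 2516.1963 kJ


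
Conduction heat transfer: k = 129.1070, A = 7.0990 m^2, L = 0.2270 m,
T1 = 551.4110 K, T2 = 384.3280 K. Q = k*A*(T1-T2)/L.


dT = 167.0830 K
Q = 129.1070 * 7.0990 * 167.0830 / 0.2270 = 674610.9298 W

674610.9298 W


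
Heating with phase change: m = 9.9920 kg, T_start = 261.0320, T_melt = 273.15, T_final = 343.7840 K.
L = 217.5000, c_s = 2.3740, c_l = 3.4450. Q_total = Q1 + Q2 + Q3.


Q1 (sensible, solid) = 9.9920 * 2.3740 * 12.1180 = 287.4512 kJ
Q2 (latent) = 9.9920 * 217.5000 = 2173.2600 kJ
Q3 (sensible, liquid) = 9.9920 * 3.4450 * 70.6340 = 2431.3946 kJ
Q_total = 4892.1058 kJ

4892.1058 kJ


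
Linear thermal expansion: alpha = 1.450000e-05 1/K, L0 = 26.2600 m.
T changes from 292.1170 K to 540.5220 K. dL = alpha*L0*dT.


dT = 248.4050 K
dL = 1.450000e-05 * 26.2600 * 248.4050 = 0.094585 m
L_final = 26.354585 m

dL = 0.094585 m


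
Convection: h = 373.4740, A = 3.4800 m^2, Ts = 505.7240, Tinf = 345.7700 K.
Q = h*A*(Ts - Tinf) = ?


dT = 159.9540 K
Q = 373.4740 * 3.4800 * 159.9540 = 207890.5375 W

207890.5375 W


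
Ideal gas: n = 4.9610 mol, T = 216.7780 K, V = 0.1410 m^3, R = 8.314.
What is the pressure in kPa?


P = nRT/V = 4.9610 * 8.314 * 216.7780 / 0.1410
= 8941.1721 / 0.1410 = 63412.5678 Pa = 63.4126 kPa

63.4126 kPa


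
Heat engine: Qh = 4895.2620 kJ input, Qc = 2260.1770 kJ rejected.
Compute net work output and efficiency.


W = 4895.2620 - 2260.1770 = 2635.0850 kJ
eta = 2635.0850 / 4895.2620 = 0.5383 = 53.8293%

W = 2635.0850 kJ, eta = 53.8293%


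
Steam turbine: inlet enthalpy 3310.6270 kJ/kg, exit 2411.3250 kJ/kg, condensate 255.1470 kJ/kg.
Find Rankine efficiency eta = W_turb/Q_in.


W = 899.3020 kJ/kg
Q_in = 3055.4800 kJ/kg
eta = 0.2943 = 29.4324%

eta = 29.4324%


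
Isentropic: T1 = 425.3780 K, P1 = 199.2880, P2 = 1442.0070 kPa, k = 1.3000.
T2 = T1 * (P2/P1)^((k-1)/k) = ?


(k-1)/k = 0.2308
(P2/P1)^exp = 1.5789
T2 = 425.3780 * 1.5789 = 671.6113 K

671.6113 K


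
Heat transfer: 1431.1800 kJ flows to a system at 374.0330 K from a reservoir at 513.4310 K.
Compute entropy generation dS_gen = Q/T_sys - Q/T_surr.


dS_sys = 1431.1800/374.0330 = 3.8263 kJ/K
dS_surr = -1431.1800/513.4310 = -2.7875 kJ/K
dS_gen = 3.8263 - 2.7875 = 1.0389 kJ/K (irreversible)

dS_gen = 1.0389 kJ/K, irreversible


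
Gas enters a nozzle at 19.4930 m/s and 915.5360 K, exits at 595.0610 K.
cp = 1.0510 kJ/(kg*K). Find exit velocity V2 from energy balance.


dT = 320.4750 K
2*cp*1000*dT = 673638.4500
V1^2 = 379.9770
V2 = sqrt(674018.4270) = 820.9863 m/s

820.9863 m/s


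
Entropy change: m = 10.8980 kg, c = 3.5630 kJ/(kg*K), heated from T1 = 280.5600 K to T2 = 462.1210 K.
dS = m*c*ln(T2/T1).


T2/T1 = 1.6471
ln(T2/T1) = 0.4990
dS = 10.8980 * 3.5630 * 0.4990 = 19.3775 kJ/K

19.3775 kJ/K


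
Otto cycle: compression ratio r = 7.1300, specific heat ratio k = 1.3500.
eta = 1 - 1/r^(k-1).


r^(k-1) = 1.9888
eta = 1 - 1/1.9888 = 0.4972 = 49.7173%

49.7173%


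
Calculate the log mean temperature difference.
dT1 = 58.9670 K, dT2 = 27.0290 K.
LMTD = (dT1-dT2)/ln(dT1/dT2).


dT1/dT2 = 2.1816
ln(dT1/dT2) = 0.7801
LMTD = 31.9380 / 0.7801 = 40.9426 K

40.9426 K


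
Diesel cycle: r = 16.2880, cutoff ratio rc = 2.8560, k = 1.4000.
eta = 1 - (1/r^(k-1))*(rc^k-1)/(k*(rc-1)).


r^(k-1) = 3.0531
rc^k = 4.3457
eta = 0.5783 = 57.8268%

57.8268%


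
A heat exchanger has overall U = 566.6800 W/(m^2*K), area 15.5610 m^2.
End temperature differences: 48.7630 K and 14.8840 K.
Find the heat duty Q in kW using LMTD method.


LMTD = 28.5493 K
Q = 566.6800 * 15.5610 * 28.5493 = 251750.5983 W = 251.7506 kW

251.7506 kW
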